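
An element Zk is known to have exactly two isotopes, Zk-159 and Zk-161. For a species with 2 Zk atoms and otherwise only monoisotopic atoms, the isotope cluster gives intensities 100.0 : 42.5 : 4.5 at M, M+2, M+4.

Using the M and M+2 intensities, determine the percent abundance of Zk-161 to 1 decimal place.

17.5%

Let p = fractional abundance of Zk-159. I(M+2)/I(M) = [C(2,1)·p^1·(1−p)] / p^2 = 2·(1−p)/p = 42.5/100.0 = 0.4250
(1−p)/p = 0.4250/2 = 0.2125  ⇒  p = 1/(1 + 0.2125) = 0.8247
Zk-159: 82.5%, Zk-161: 17.5%.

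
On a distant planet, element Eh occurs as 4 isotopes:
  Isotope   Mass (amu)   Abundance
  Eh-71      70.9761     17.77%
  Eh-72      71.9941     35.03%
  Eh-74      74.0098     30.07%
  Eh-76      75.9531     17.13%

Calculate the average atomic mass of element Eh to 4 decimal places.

Ar = Σ fᵢ·mᵢ = 0.1777 × 70.9761 + 0.3503 × 71.9941 + 0.3007 × 74.0098 + 0.1713 × 75.9531
= 12.61245 + 25.21953 + 22.25475 + 13.01077 = 73.09750 amu

73.0975 amu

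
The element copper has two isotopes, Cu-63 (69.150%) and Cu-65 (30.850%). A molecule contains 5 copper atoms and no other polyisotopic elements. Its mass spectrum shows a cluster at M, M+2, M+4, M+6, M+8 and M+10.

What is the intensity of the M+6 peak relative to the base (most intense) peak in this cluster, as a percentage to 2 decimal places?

(0.69150 + 0.30850)^5 gives M 0.1581, M+2 0.3527, M+4 0.3147, M+6 0.1404, M+8 0.0313, M+10 0.0028; the largest is M+2.
P(M+2) = C(5,1) × 0.69150^4 × 0.30850^1 = 5 × 0.2286487 × 0.3085 = 0.352691 (base)
P(M+6) = C(5,3) × 0.69150^2 × 0.30850^3 = 10 × 0.47817225 × 0.02936064 = 0.140394
Relative intensity = 0.140394 / 0.352691 × 100 = 39.81

39.81%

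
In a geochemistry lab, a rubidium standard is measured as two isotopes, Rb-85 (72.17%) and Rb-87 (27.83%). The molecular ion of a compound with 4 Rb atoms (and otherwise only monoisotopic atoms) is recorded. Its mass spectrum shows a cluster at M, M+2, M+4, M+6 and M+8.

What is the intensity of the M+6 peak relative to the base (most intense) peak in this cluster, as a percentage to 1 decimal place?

14.9%

Term probabilities: M 0.2713, M+2 0.4184, M+4 0.2420, M+6 0.0622, M+8 0.0060. Base peak = M+2.
P(M+2) = C(4,1) × 0.7217^3 × 0.2783^1 = 4 × 0.37589809 × 0.2783 = 0.418450 (base)
P(M+6) = C(4,3) × 0.7217^1 × 0.2783^3 = 4 × 0.7217 × 0.02155458 = 0.062224
Relative intensity = 0.062224 / 0.418450 × 100 = 14.9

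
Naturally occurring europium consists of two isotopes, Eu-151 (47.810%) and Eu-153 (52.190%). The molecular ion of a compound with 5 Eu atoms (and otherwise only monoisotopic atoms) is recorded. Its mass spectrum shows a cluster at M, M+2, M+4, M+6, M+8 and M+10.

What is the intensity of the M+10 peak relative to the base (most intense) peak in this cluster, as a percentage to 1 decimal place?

(0.47810 + 0.52190)^5 gives M 0.0250, M+2 0.1363, M+4 0.2977, M+6 0.3249, M+8 0.1774, M+10 0.0387; the largest is M+6.
P(M+6) = C(5,3) × 0.47810^2 × 0.52190^3 = 10 × 0.22857961 × 0.14215492 = 0.324937 (base)
P(M+10) = C(5,5) × 0.47810^0 × 0.52190^5 = 1 × 1.0000 × 0.0387201 = 0.038720
Relative intensity = 0.038720 / 0.324937 × 100 = 11.9

11.9%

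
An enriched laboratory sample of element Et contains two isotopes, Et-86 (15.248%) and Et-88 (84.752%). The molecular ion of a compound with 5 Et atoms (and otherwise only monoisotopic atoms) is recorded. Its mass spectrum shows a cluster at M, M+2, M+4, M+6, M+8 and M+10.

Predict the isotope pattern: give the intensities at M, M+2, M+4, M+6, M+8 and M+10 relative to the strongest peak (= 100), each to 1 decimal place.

0.0 : 0.5 : 5.8 : 32.4 : 90.0 : 100.0

Each Et atom is independently Et-86 (p = 0.15248) or Et-88 (q = 0.84752); the cluster is the binomial expansion (p + q)^5.
P(M) = 0.15248^5 = 0.000082
P(M+2) = 5 × 0.15248^4 × 0.84752^1 = 0.002291
P(M+4) = 10 × 0.15248^3 × 0.84752^2 = 0.025465
P(M+6) = 10 × 0.15248^2 × 0.84752^3 = 0.141539
P(M+8) = 5 × 0.15248^1 × 0.84752^4 = 0.393353
P(M+10) = 0.84752^5 = 0.437270
The M+10 peak is largest (0.437270); scaling to 100 gives 0.0 : 0.5 : 5.8 : 32.4 : 90.0 : 100.0.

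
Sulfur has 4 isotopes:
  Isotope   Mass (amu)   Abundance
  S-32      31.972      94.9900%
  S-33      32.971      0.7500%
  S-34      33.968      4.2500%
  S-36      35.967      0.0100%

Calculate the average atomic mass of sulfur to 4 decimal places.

32.0647 amu

Average mass = Σ (abundance × isotope mass) = 0.949900 × 31.972 + 0.007500 × 32.971 + 0.042500 × 33.968 + 0.000100 × 35.967
= 30.37020 + 0.24728 + 1.44364 + 0.00360 = 32.06472 amu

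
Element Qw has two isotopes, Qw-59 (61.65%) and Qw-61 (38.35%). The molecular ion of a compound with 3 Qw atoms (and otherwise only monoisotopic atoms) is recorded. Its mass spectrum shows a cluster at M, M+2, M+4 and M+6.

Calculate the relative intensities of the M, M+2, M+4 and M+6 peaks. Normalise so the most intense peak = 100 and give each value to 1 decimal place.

53.6 : 100.0 : 62.2 : 12.9

Expanding (0.6165 + 0.3835)^3:
P(M) = 0.6165^3 = 0.234315
P(M+2) = 3 × 0.6165^2 × 0.3835^1 = 0.437273
P(M+4) = 3 × 0.6165^1 × 0.3835^2 = 0.272010
P(M+6) = 0.3835^3 = 0.056402
The M+2 peak is largest (0.437273); scaling to 100 gives 53.6 : 100.0 : 62.2 : 12.9.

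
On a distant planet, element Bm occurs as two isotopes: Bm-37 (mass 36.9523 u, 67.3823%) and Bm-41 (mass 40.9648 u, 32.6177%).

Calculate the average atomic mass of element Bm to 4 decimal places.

The abundance-weighted mean is 0.673823 × 36.9523 + 0.326177 × 40.9648
= 24.89931 + 13.36178 = 38.26109 u

38.2611 u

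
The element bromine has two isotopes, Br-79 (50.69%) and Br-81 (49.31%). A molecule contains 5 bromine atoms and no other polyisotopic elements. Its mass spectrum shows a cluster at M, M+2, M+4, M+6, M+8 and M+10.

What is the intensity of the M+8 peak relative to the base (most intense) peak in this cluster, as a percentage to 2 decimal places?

47.31%

Binomial terms of (0.5069 + 0.4931)^5: M 0.0335, M+2 0.1628, M+4 0.3167, M+6 0.3081, M+8 0.1498, M+10 0.0292 → M+4 is the base peak.
P(M+4) = C(5,2) × 0.5069^3 × 0.4931^2 = 10 × 0.13024674 × 0.24314761 = 0.316692 (base)
P(M+8) = C(5,4) × 0.5069^1 × 0.4931^4 = 5 × 0.5069 × 0.05912076 = 0.149842
Relative intensity = 0.149842 / 0.316692 × 100 = 47.31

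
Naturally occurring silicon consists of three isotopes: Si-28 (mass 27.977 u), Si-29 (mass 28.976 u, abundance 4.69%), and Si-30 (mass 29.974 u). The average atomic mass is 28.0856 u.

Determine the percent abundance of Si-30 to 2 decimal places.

3.09%

Let x and y be the fractions of Si-28 and Si-30. Then x + y = 1 − 0.0469 = 0.9531 and 27.977x + 29.974y = 28.0856 − 0.0469×28.976 = 26.7266256.
Substituting: 27.977x + 29.974(0.9531 − x) = 26.7266256
(27.977 − 29.974)x = -1.8415938  ⇒  x = 0.92218, y = 0.03092
Si-28: 92.22%, Si-30: 3.09%.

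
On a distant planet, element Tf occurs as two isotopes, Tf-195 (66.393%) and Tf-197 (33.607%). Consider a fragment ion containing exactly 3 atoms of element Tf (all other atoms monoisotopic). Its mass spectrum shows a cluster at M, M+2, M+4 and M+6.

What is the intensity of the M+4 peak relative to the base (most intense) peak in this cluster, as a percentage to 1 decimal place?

50.6%

(0.66393 + 0.33607)^3 gives M 0.2927, M+2 0.4444, M+4 0.2250, M+6 0.0380; the largest is M+2.
P(M+2) = C(3,1) × 0.66393^2 × 0.33607^1 = 3 × 0.44080304 × 0.33607 = 0.444422 (base)
P(M+4) = C(3,2) × 0.66393^1 × 0.33607^2 = 3 × 0.66393 × 0.11294304 = 0.224959
Relative intensity = 0.224959 / 0.444422 × 100 = 50.6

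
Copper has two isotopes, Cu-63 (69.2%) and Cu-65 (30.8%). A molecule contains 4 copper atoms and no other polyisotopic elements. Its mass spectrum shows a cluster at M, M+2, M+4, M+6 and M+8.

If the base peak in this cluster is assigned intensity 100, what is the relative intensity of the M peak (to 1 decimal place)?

56.2

(0.692 + 0.308)^4 gives M 0.2293, M+2 0.4083, M+4 0.2726, M+6 0.0809, M+8 0.0090; the largest is M+2.
P(M+2) = C(4,1) × 0.692^3 × 0.308^1 = 4 × 0.33137389 × 0.3080 = 0.408253 (base)
P(M) = C(4,0) × 0.692^4 × 0.308^0 = 1 × 0.22931073 × 1.0000 = 0.229311
Relative intensity = 0.229311 / 0.408253 × 100 = 56.2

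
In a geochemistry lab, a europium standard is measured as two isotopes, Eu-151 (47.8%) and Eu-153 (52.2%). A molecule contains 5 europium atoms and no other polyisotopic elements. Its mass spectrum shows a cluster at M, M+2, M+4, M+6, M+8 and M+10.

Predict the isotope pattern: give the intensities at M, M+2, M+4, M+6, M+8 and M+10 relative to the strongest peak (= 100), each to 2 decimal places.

7.68 : 41.93 : 91.57 : 100.00 : 54.60 : 11.93

Each Eu atom is independently Eu-151 (p = 0.478) or Eu-153 (q = 0.522); the cluster is the binomial expansion (p + q)^5.
P(M) = 0.478^5 = 0.024954
P(M+2) = 5 × 0.478^4 × 0.522^1 = 0.136255
P(M+4) = 10 × 0.478^3 × 0.522^2 = 0.297594
P(M+6) = 10 × 0.478^2 × 0.522^3 = 0.324988
P(M+8) = 5 × 0.478^1 × 0.522^4 = 0.177452
P(M+10) = 0.522^5 = 0.038757
The M+6 peak is largest (0.324988); scaling to 100 gives 7.68 : 41.93 : 91.57 : 100.00 : 54.60 : 11.93.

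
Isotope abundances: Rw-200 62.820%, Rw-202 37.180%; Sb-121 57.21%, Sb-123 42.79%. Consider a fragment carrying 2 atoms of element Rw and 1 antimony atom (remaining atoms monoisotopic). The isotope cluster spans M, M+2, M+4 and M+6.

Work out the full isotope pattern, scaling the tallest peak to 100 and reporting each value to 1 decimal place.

51.8 : 100.0 : 64.0 : 13.6

Element Rw pattern (n=2): 0.39463524 : 0.46712952 : 0.13823524
Antimony pattern (n=1): 0.5721 : 0.4279
Convolve the two distributions (both contribute in 2-u steps):
  M: 0.39463524×0.5721 = 0.225771
  M+2: 0.39463524×0.4279 + 0.46712952×0.5721 = 0.436109
  M+4: 0.46712952×0.4279 + 0.13823524×0.5721 = 0.278969
  M+6: 0.13823524×0.4279 = 0.059151
Scale to base peak (0.436109) = 100: 51.8 : 100.0 : 64.0 : 13.6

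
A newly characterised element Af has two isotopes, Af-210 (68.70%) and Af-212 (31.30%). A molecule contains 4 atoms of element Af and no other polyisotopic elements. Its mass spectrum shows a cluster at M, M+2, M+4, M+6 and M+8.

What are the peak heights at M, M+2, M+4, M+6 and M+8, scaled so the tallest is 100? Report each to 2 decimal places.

Expanding (0.6870 + 0.3130)^4:
P(M) = 0.6870^4 = 0.222755
P(M+2) = 4 × 0.6870^3 × 0.3130^1 = 0.405952
P(M+4) = 6 × 0.6870^2 × 0.3130^2 = 0.277430
P(M+6) = 4 × 0.6870^1 × 0.3130^3 = 0.084265
P(M+8) = 0.3130^4 = 0.009598
The M+2 peak is largest (0.405952); scaling to 100 gives 54.87 : 100.00 : 68.34 : 20.76 : 2.36.

54.87 : 100.00 : 68.34 : 20.76 : 2.36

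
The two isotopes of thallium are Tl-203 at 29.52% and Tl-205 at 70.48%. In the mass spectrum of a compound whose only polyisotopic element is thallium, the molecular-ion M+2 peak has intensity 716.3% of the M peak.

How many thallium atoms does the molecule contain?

3

The M+2/M ratio from n Tl atoms is n · q/p = n · 0.7048/0.2952.
n = 7.163 × 0.2952/0.7048 = 3.00 ≈ 3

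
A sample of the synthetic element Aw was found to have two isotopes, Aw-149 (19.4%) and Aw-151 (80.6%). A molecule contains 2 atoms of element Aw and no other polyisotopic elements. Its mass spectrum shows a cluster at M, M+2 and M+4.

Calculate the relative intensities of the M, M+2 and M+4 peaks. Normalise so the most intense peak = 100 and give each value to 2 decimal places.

Expanding (0.194 + 0.806)^2:
P(M) = 0.194^2 = 0.037636
P(M+2) = 2 × 0.194^1 × 0.806^1 = 0.312728
P(M+4) = 0.806^2 = 0.649636
The M+4 peak is largest (0.649636); scaling to 100 gives 5.79 : 48.14 : 100.00.

5.79 : 48.14 : 100.00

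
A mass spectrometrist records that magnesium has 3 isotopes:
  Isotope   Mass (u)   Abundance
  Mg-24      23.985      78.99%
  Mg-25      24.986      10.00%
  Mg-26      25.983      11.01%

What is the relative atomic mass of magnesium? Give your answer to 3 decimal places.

The abundance-weighted mean is 0.7899 × 23.985 + 0.1000 × 24.986 + 0.1101 × 25.983
= 18.9458 + 2.4986 + 2.8607 = 24.3051 u

24.305 u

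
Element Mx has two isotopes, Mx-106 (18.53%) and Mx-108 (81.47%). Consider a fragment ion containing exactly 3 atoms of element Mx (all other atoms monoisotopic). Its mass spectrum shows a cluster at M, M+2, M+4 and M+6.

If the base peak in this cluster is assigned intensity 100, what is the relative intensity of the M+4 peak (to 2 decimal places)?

68.23

Binomial terms of (0.1853 + 0.8147)^3: M 0.0064, M+2 0.0839, M+4 0.3690, M+6 0.5407 → M+6 is the base peak.
P(M+6) = C(3,3) × 0.1853^0 × 0.8147^3 = 1 × 1.0000 × 0.54074579 = 0.540746 (base)
P(M+4) = C(3,2) × 0.1853^1 × 0.8147^2 = 3 × 0.1853 × 0.66373609 = 0.368971
Relative intensity = 0.368971 / 0.540746 × 100 = 68.23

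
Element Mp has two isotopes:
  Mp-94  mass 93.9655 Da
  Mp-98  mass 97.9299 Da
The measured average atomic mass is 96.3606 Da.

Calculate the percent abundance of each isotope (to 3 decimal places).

Mp-94: 39.585%, Mp-98: 60.415%

With x = fraction of Mp-94 (so Mp-98 is 1 − x):
93.9655·x + 97.9299·(1 − x) = 96.3606
(93.9655 − 97.9299)·x = 96.3606 − 97.9299
x = -1.5693 / -3.9644 = 0.39585 → 39.585% Mp-94, 60.415% Mp-98.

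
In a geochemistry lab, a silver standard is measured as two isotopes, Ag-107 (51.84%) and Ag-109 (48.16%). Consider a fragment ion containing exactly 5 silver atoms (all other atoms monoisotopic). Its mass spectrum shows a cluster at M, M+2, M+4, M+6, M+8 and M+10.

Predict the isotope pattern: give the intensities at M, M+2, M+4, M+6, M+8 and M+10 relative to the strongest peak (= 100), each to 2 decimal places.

Each Ag atom is independently Ag-107 (p = 0.5184) or Ag-109 (q = 0.4816); the cluster is the binomial expansion (p + q)^5.
P(M) = 0.5184^5 = 0.037439
P(M+2) = 5 × 0.5184^4 × 0.4816^1 = 0.173907
P(M+4) = 10 × 0.5184^3 × 0.4816^2 = 0.323123
P(M+6) = 10 × 0.5184^2 × 0.4816^3 = 0.300185
P(M+8) = 5 × 0.5184^1 × 0.4816^4 = 0.139438
P(M+10) = 0.4816^5 = 0.025908
The M+4 peak is largest (0.323123); scaling to 100 gives 11.59 : 53.82 : 100.00 : 92.90 : 43.15 : 8.02.

11.59 : 53.82 : 100.00 : 92.90 : 43.15 : 8.02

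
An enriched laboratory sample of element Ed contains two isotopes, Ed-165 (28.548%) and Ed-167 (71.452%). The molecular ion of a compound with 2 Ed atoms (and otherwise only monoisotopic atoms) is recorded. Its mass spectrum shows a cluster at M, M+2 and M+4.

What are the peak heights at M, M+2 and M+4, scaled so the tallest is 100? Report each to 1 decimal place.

16.0 : 79.9 : 100.0

The 2 Ed atoms are independent, so intensities follow the terms of (0.28548 + 0.71452)^2.
P(M) = 0.28548^2 = 0.081499
P(M+2) = 2 × 0.28548^1 × 0.71452^1 = 0.407962
P(M+4) = 0.71452^2 = 0.510539
The M+4 peak is largest (0.510539); scaling to 100 gives 16.0 : 79.9 : 100.0.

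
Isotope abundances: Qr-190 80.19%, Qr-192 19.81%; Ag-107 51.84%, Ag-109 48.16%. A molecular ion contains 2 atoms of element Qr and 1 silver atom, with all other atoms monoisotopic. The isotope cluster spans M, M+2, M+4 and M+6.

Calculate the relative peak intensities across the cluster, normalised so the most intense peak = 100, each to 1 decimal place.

70.3 : 100.0 : 36.5 : 4.0

Element Qr pattern (n=2): 0.64304361 : 0.31771278 : 0.03924361
Silver pattern (n=1): 0.5184 : 0.4816
Convolve the two distributions (both contribute in 2-u steps):
  M: 0.64304361×0.5184 = 0.333354
  M+2: 0.64304361×0.4816 + 0.31771278×0.5184 = 0.474392
  M+4: 0.31771278×0.4816 + 0.03924361×0.5184 = 0.173354
  M+6: 0.03924361×0.4816 = 0.018900
Scale to base peak (0.474392) = 100: 70.3 : 100.0 : 36.5 : 4.0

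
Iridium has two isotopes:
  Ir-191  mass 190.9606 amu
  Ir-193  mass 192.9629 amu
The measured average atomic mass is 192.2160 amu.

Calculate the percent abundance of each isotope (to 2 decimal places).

Ir-191: 37.30%, Ir-193: 62.70%

With x = fraction of Ir-191 (so Ir-193 is 1 − x):
190.9606·x + 192.9629·(1 − x) = 192.2160
(190.9606 − 192.9629)·x = 192.2160 − 192.9629
x = -0.7469 / -2.0023 = 0.37302 → 37.30% Ir-191, 62.70% Ir-193.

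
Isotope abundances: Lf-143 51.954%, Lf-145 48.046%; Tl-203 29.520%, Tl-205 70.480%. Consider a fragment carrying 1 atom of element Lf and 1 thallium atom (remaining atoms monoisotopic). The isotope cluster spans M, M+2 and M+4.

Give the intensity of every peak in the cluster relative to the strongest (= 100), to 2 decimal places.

Element Lf pattern (n=1): 0.51954 : 0.48046
Thallium pattern (n=1): 0.2952 : 0.7048
Convolve the two distributions (both contribute in 2-u steps):
  M: 0.51954×0.2952 = 0.153368
  M+2: 0.51954×0.7048 + 0.48046×0.2952 = 0.508004
  M+4: 0.48046×0.7048 = 0.338628
Scale to base peak (0.508004) = 100: 30.19 : 100.00 : 66.66

30.19 : 100.00 : 66.66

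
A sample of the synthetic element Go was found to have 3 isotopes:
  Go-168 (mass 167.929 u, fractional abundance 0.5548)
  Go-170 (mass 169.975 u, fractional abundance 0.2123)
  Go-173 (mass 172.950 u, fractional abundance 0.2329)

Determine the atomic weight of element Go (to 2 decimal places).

169.53 u

The abundance-weighted mean is 0.5548 × 167.929 + 0.2123 × 169.975 + 0.2329 × 172.950
= 93.1670 + 36.0857 + 40.2801 = 169.5328 u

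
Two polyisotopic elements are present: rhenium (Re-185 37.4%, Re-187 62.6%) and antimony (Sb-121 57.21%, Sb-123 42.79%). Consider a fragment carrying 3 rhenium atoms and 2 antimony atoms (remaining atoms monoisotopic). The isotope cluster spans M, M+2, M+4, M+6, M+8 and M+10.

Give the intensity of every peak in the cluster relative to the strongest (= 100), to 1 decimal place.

5.0 : 32.5 : 82.1 : 100.0 : 58.4 : 13.1

Rhenium pattern (n=3): 0.05231362 : 0.26268713 : 0.43968487 : 0.24531438
Antimony pattern (n=2): 0.32729841 : 0.48960318 : 0.18309841
Convolve the two distributions (both contribute in 2-u steps):
  M: 0.05231362×0.32729841 = 0.017122
  M+2: 0.05231362×0.48960318 + 0.26268713×0.32729841 = 0.111590
  M+4: 0.05231362×0.18309841 + 0.26268713×0.48960318 + 0.43968487×0.32729841 = 0.282099
  M+6: 0.26268713×0.18309841 + 0.43968487×0.48960318 + 0.24531438×0.32729841 = 0.343660
  M+8: 0.43968487×0.18309841 + 0.24531438×0.48960318 = 0.200612
  M+10: 0.24531438×0.18309841 = 0.044917
Scale to base peak (0.343660) = 100: 5.0 : 32.5 : 82.1 : 100.0 : 58.4 : 13.1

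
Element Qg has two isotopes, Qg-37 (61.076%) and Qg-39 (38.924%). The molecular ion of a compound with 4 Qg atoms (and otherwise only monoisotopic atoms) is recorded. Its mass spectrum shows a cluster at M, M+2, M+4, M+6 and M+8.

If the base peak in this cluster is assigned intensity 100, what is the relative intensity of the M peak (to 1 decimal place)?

Binomial terms of (0.61076 + 0.38924)^4: M 0.1391, M+2 0.3547, M+4 0.3391, M+6 0.1441, M+8 0.0230 → M+2 is the base peak.
P(M+2) = C(4,1) × 0.61076^3 × 0.38924^1 = 4 × 0.22783045 × 0.38924 = 0.354723 (base)
P(M) = C(4,0) × 0.61076^4 × 0.38924^0 = 1 × 0.13914972 × 1.0000 = 0.139150
Relative intensity = 0.139150 / 0.354723 × 100 = 39.2

39.2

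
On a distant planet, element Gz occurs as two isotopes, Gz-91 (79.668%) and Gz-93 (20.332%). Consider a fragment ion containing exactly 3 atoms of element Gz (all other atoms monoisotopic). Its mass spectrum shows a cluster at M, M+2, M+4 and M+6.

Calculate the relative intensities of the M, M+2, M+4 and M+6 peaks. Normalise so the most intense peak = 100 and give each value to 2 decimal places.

The 3 Gz atoms are independent, so intensities follow the terms of (0.79668 + 0.20332)^3.
P(M) = 0.79668^3 = 0.505652
P(M+2) = 3 × 0.79668^2 × 0.20332^1 = 0.387141
P(M+4) = 3 × 0.79668^1 × 0.20332^2 = 0.098802
P(M+6) = 0.20332^3 = 0.008405
The M peak is largest (0.505652); scaling to 100 gives 100.00 : 76.56 : 19.54 : 1.66.

100.00 : 76.56 : 19.54 : 1.66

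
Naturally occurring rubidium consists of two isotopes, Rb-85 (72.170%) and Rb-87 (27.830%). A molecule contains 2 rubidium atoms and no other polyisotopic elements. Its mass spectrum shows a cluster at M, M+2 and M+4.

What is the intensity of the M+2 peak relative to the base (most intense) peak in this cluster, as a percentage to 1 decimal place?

(0.72170 + 0.27830)^2 gives M 0.5209, M+2 0.4017, M+4 0.0775; the largest is M.
P(M) = C(2,0) × 0.72170^2 × 0.27830^0 = 1 × 0.52085089 × 1.0000 = 0.520851 (base)
P(M+2) = C(2,1) × 0.72170^1 × 0.27830^1 = 2 × 0.7217 × 0.2783 = 0.401698
Relative intensity = 0.401698 / 0.520851 × 100 = 77.1

77.1%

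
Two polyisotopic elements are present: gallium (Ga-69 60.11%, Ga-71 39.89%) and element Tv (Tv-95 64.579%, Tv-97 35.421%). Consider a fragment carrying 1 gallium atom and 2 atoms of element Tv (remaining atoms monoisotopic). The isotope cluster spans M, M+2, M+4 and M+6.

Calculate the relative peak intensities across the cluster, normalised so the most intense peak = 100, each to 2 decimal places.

Gallium pattern (n=1): 0.6011 : 0.3989
Element Tv pattern (n=2): 0.41704472 : 0.45749055 : 0.12546472
Convolve the two distributions (both contribute in 2-u steps):
  M: 0.6011×0.41704472 = 0.250686
  M+2: 0.6011×0.45749055 + 0.3989×0.41704472 = 0.441357
  M+4: 0.6011×0.12546472 + 0.3989×0.45749055 = 0.257910
  M+6: 0.3989×0.12546472 = 0.050048
Scale to base peak (0.441357) = 100: 56.80 : 100.00 : 58.44 : 11.34

56.80 : 100.00 : 58.44 : 11.34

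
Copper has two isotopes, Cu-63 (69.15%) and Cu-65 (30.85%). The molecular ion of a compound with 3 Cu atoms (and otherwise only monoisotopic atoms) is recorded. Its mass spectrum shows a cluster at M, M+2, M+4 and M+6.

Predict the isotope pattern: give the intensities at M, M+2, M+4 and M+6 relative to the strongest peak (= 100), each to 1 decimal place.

74.7 : 100.0 : 44.6 : 6.6

The 3 Cu atoms are independent, so intensities follow the terms of (0.6915 + 0.3085)^3.
P(M) = 0.6915^3 = 0.330656
P(M+2) = 3 × 0.6915^2 × 0.3085^1 = 0.442548
P(M+4) = 3 × 0.6915^1 × 0.3085^2 = 0.197435
P(M+6) = 0.3085^3 = 0.029361
The M+2 peak is largest (0.442548); scaling to 100 gives 74.7 : 100.0 : 44.6 : 6.6.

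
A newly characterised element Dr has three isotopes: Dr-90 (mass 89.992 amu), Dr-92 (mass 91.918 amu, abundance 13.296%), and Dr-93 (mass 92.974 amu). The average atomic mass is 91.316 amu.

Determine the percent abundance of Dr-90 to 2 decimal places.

50.89%

Let x and y be the fractions of Dr-90 and Dr-93. Then x + y = 1 − 0.13296 = 0.86704 and 89.992x + 92.974y = 91.316 − 0.13296×91.918 = 79.09458272.
Substituting: 89.992x + 92.974(0.86704 − x) = 79.09458272
(89.992 − 92.974)x = -1.51759424  ⇒  x = 0.50892, y = 0.35812
Dr-90: 50.89%, Dr-93: 35.81%.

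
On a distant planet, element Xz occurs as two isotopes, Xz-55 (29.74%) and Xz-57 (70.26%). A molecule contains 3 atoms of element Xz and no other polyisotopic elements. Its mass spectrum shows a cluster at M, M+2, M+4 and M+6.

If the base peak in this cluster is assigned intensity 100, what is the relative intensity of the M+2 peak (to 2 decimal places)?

42.33

Term probabilities: M 0.0263, M+2 0.1864, M+4 0.4404, M+6 0.3468. Base peak = M+4.
P(M+4) = C(3,2) × 0.2974^1 × 0.7026^2 = 3 × 0.2974 × 0.49364676 = 0.440432 (base)
P(M+2) = C(3,1) × 0.2974^2 × 0.7026^1 = 3 × 0.08844676 × 0.7026 = 0.186428
Relative intensity = 0.186428 / 0.440432 × 100 = 42.33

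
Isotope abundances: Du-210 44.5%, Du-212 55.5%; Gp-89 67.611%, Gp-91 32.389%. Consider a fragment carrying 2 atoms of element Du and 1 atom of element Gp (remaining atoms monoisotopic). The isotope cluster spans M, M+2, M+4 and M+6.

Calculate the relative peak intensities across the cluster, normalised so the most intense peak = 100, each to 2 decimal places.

33.63 : 100.00 : 92.50 : 25.06

Element Du pattern (n=2): 0.198025 : 0.49395 : 0.308025
Element Gp pattern (n=1): 0.67611 : 0.32389
Convolve the two distributions (both contribute in 2-u steps):
  M: 0.198025×0.67611 = 0.133887
  M+2: 0.198025×0.32389 + 0.49395×0.67611 = 0.398103
  M+4: 0.49395×0.32389 + 0.308025×0.67611 = 0.368244
  M+6: 0.308025×0.32389 = 0.099766
Scale to base peak (0.398103) = 100: 33.63 : 100.00 : 92.50 : 25.06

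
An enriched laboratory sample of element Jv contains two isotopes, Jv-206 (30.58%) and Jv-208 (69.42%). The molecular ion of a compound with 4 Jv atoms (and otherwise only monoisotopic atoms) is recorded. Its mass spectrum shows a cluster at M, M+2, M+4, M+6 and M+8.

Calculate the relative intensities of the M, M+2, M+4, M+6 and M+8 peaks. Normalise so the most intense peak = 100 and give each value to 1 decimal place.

Expanding (0.3058 + 0.6942)^4:
P(M) = 0.3058^4 = 0.008745
P(M+2) = 4 × 0.3058^3 × 0.6942^1 = 0.079407
P(M+4) = 6 × 0.3058^2 × 0.6942^2 = 0.270393
P(M+6) = 4 × 0.3058^1 × 0.6942^3 = 0.409215
P(M+8) = 0.6942^4 = 0.232241
The M+6 peak is largest (0.409215); scaling to 100 gives 2.1 : 19.4 : 66.1 : 100.0 : 56.8.

2.1 : 19.4 : 66.1 : 100.0 : 56.8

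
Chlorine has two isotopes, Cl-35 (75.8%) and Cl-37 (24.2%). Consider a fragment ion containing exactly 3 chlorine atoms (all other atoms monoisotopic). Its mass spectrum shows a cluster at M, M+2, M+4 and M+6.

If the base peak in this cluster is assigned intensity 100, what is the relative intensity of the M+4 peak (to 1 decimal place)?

(0.758 + 0.242)^3 gives M 0.4355, M+2 0.4171, M+4 0.1332, M+6 0.0142; the largest is M.
P(M) = C(3,0) × 0.758^3 × 0.242^0 = 1 × 0.43551951 × 1.0000 = 0.435520 (base)
P(M+4) = C(3,2) × 0.758^1 × 0.242^2 = 3 × 0.7580 × 0.058564 = 0.133175
Relative intensity = 0.133175 / 0.435520 × 100 = 30.6

30.6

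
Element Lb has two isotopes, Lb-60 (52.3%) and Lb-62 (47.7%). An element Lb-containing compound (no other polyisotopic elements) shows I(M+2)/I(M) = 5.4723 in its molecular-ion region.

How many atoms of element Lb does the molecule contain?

6

The M+2/M ratio from n Lb atoms is n · q/p = n · 0.477/0.523.
n = 5.4723 × 0.523/0.477 = 6.00 ≈ 6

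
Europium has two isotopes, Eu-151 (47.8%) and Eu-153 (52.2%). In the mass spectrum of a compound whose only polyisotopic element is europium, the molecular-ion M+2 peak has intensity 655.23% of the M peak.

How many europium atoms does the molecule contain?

6

The M+2/M ratio from n Eu atoms is n · q/p = n · 0.522/0.478.
n = 6.5523 × 0.478/0.522 = 6.00 ≈ 6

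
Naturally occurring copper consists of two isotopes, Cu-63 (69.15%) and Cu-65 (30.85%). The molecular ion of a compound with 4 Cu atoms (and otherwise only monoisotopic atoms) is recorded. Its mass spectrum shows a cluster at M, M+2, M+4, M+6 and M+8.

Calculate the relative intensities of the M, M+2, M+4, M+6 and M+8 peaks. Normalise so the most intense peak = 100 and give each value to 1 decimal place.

Expanding (0.6915 + 0.3085)^4:
P(M) = 0.6915^4 = 0.228649
P(M+2) = 4 × 0.6915^3 × 0.3085^1 = 0.408030
P(M+4) = 6 × 0.6915^2 × 0.3085^2 = 0.273052
P(M+6) = 4 × 0.6915^1 × 0.3085^3 = 0.081212
P(M+8) = 0.3085^4 = 0.009058
The M+2 peak is largest (0.408030); scaling to 100 gives 56.0 : 100.0 : 66.9 : 19.9 : 2.2.

56.0 : 100.0 : 66.9 : 19.9 : 2.2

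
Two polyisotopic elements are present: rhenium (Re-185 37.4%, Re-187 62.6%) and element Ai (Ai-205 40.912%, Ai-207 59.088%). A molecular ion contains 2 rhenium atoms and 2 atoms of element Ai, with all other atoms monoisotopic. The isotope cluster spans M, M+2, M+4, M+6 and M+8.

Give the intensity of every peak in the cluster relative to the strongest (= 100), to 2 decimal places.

Rhenium pattern (n=2): 0.139876 : 0.468248 : 0.391876
Element Ai pattern (n=2): 0.16737917 : 0.48348165 : 0.34913917
Convolve the two distributions (both contribute in 2-u steps):
  M: 0.139876×0.16737917 = 0.023412
  M+2: 0.139876×0.48348165 + 0.468248×0.16737917 = 0.146002
  M+4: 0.139876×0.34913917 + 0.468248×0.48348165 + 0.391876×0.16737917 = 0.340817
  M+6: 0.468248×0.34913917 + 0.391876×0.48348165 = 0.352949
  M+8: 0.391876×0.34913917 = 0.136819
Scale to base peak (0.352949) = 100: 6.63 : 41.37 : 96.56 : 100.00 : 38.76

6.63 : 41.37 : 96.56 : 100.00 : 38.76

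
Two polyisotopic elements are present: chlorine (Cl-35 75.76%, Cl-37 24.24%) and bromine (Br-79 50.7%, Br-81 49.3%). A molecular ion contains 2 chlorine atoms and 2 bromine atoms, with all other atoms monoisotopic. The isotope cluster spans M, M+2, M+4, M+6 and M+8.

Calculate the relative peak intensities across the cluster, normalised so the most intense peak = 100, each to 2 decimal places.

38.69 : 100.00 : 88.69 : 31.11 : 3.75

Chlorine pattern (n=2): 0.57395776 : 0.36728448 : 0.05875776
Bromine pattern (n=2): 0.257049 : 0.499902 : 0.243049
Convolve the two distributions (both contribute in 2-u steps):
  M: 0.57395776×0.257049 = 0.147535
  M+2: 0.57395776×0.499902 + 0.36728448×0.257049 = 0.381333
  M+4: 0.57395776×0.243049 + 0.36728448×0.499902 + 0.05875776×0.257049 = 0.338210
  M+6: 0.36728448×0.243049 + 0.05875776×0.499902 = 0.118641
  M+8: 0.05875776×0.243049 = 0.014281
Scale to base peak (0.381333) = 100: 38.69 : 100.00 : 88.69 : 31.11 : 3.75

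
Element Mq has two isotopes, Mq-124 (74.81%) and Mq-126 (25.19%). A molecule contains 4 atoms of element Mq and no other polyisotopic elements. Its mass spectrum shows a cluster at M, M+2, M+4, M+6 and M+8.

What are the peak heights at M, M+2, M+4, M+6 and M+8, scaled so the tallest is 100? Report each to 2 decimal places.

74.25 : 100.00 : 50.51 : 11.34 : 0.95

The 4 Mq atoms are independent, so intensities follow the terms of (0.7481 + 0.2519)^4.
P(M) = 0.7481^4 = 0.313212
P(M+2) = 4 × 0.7481^3 × 0.2519^1 = 0.421859
P(M+4) = 6 × 0.7481^2 × 0.2519^2 = 0.213072
P(M+6) = 4 × 0.7481^1 × 0.2519^3 = 0.047830
P(M+8) = 0.2519^4 = 0.004026
The M+2 peak is largest (0.421859); scaling to 100 gives 74.25 : 100.00 : 50.51 : 11.34 : 0.95.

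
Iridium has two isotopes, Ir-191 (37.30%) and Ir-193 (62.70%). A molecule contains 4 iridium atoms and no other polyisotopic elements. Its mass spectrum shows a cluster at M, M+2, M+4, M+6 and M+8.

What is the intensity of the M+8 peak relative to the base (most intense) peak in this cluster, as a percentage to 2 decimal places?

42.02%

Term probabilities: M 0.0194, M+2 0.1302, M+4 0.3282, M+6 0.3678, M+8 0.1546. Base peak = M+6.
P(M+6) = C(4,3) × 0.3730^1 × 0.6270^3 = 4 × 0.3730 × 0.24649188 = 0.367766 (base)
P(M+8) = C(4,4) × 0.3730^0 × 0.6270^4 = 1 × 1.0000 × 0.15455041 = 0.154550
Relative intensity = 0.154550 / 0.367766 × 100 = 42.02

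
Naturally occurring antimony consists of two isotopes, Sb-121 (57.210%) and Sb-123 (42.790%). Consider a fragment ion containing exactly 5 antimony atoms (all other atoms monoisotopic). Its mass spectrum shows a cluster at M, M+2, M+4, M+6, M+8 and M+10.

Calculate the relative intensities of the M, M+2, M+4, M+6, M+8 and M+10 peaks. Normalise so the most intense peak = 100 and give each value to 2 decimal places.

17.88 : 66.85 : 100.00 : 74.79 : 27.97 : 4.18

The 5 Sb atoms are independent, so intensities follow the terms of (0.57210 + 0.42790)^5.
P(M) = 0.57210^5 = 0.061286
P(M+2) = 5 × 0.57210^4 × 0.42790^1 = 0.229192
P(M+4) = 10 × 0.57210^3 × 0.42790^2 = 0.342847
P(M+6) = 10 × 0.57210^2 × 0.42790^3 = 0.256431
P(M+8) = 5 × 0.57210^1 × 0.42790^4 = 0.095898
P(M+10) = 0.42790^5 = 0.014345
The M+4 peak is largest (0.342847); scaling to 100 gives 17.88 : 66.85 : 100.00 : 74.79 : 27.97 : 4.18.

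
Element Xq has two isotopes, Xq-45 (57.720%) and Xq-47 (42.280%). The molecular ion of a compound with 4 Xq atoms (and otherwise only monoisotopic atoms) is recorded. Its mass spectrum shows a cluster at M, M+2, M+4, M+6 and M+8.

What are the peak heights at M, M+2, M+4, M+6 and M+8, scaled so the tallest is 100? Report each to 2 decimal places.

31.06 : 91.01 : 100.00 : 48.83 : 8.94

Each Xq atom is independently Xq-45 (p = 0.57720) or Xq-47 (q = 0.42280); the cluster is the binomial expansion (p + q)^4.
P(M) = 0.57720^4 = 0.110995
P(M+2) = 4 × 0.57720^3 × 0.42280^1 = 0.325218
P(M+4) = 6 × 0.57720^2 × 0.42280^2 = 0.357334
P(M+6) = 4 × 0.57720^1 × 0.42280^3 = 0.174498
P(M+8) = 0.42280^4 = 0.031955
The M+4 peak is largest (0.357334); scaling to 100 gives 31.06 : 91.01 : 100.00 : 48.83 : 8.94.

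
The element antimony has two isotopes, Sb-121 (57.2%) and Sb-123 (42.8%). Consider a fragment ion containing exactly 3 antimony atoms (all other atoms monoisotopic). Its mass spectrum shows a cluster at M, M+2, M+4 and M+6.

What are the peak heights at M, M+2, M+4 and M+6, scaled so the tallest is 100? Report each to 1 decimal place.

Each Sb atom is independently Sb-121 (p = 0.572) or Sb-123 (q = 0.428); the cluster is the binomial expansion (p + q)^3.
P(M) = 0.572^3 = 0.187149
P(M+2) = 3 × 0.572^2 × 0.428^1 = 0.420104
P(M+4) = 3 × 0.572^1 × 0.428^2 = 0.314344
P(M+6) = 0.428^3 = 0.078403
The M+2 peak is largest (0.420104); scaling to 100 gives 44.5 : 100.0 : 74.8 : 18.7.

44.5 : 100.0 : 74.8 : 18.7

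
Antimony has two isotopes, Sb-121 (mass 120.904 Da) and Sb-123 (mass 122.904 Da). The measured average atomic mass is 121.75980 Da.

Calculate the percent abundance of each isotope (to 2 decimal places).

Sb-121: 57.21%, Sb-123: 42.79%

With x = fraction of Sb-121 (so Sb-123 is 1 − x):
120.904·x + 122.904·(1 − x) = 121.75980
(120.904 − 122.904)·x = 121.75980 − 122.904
x = -1.14420 / -2.000 = 0.57210 → 57.21% Sb-121, 42.79% Sb-123.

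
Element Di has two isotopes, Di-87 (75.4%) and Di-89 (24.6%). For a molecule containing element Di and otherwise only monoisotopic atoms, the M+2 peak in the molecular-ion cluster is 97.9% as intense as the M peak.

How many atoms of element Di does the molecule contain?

With n Di atoms, P(M+2)/P(M) = C(n,1)·p^(n−1)q / p^n = n·q/p = n · 0.246/0.754.
n = 0.979 × 0.754/0.246 = 3.00 ≈ 3

3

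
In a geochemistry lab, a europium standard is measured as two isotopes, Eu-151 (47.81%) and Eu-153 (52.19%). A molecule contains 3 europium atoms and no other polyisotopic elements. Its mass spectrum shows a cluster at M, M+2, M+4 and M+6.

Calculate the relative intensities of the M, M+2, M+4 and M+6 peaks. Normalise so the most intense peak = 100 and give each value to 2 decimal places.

Each Eu atom is independently Eu-151 (p = 0.4781) or Eu-153 (q = 0.5219); the cluster is the binomial expansion (p + q)^3.
P(M) = 0.4781^3 = 0.109284
P(M+2) = 3 × 0.4781^2 × 0.5219^1 = 0.357887
P(M+4) = 3 × 0.4781^1 × 0.5219^2 = 0.390674
P(M+6) = 0.5219^3 = 0.142155
The M+4 peak is largest (0.390674); scaling to 100 gives 27.97 : 91.61 : 100.00 : 36.39.

27.97 : 91.61 : 100.00 : 36.39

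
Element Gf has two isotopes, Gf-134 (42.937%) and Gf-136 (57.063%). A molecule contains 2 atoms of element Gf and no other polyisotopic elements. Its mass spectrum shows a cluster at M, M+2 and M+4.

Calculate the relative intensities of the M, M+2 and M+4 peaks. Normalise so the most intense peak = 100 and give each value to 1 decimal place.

Expanding (0.42937 + 0.57063)^2:
P(M) = 0.42937^2 = 0.184359
P(M+2) = 2 × 0.42937^1 × 0.57063^1 = 0.490023
P(M+4) = 0.57063^2 = 0.325619
The M+2 peak is largest (0.490023); scaling to 100 gives 37.6 : 100.0 : 66.4.

37.6 : 100.0 : 66.4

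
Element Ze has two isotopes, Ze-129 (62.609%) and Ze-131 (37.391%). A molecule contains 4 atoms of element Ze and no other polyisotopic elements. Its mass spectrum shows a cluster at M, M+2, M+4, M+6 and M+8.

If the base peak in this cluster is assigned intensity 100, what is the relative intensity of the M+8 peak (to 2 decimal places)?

Term probabilities: M 0.1537, M+2 0.3671, M+4 0.3288, M+6 0.1309, M+8 0.0195. Base peak = M+2.
P(M+2) = C(4,1) × 0.62609^3 × 0.37391^1 = 4 × 0.2454202 × 0.37391 = 0.367060 (base)
P(M+8) = C(4,4) × 0.62609^0 × 0.37391^4 = 1 × 1.0000 × 0.01954647 = 0.019546
Relative intensity = 0.019546 / 0.367060 × 100 = 5.33

5.33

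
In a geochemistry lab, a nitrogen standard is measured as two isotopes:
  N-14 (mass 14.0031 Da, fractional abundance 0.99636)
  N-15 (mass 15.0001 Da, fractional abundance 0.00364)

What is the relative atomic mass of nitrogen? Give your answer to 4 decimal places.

Weight each isotope mass by its fractional abundance: 0.99636 × 14.0031 + 0.00364 × 15.0001
= 13.95213 + 0.05460 = 14.00673 Da

14.0067 Da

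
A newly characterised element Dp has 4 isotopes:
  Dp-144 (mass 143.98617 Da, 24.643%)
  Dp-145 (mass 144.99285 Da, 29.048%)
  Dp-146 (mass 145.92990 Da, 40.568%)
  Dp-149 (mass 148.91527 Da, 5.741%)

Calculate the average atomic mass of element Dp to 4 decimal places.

145.3501 Da

The abundance-weighted mean is 0.24643 × 143.98617 + 0.29048 × 144.99285 + 0.40568 × 145.92990 + 0.05741 × 148.91527
= 35.482512 + 42.117523 + 59.200842 + 8.549226 = 145.350103 Da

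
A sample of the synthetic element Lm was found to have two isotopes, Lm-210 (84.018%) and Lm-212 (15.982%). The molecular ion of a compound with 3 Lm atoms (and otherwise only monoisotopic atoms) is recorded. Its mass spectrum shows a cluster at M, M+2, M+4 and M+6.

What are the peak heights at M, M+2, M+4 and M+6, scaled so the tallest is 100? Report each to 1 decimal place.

Expanding (0.84018 + 0.15982)^3:
P(M) = 0.84018^3 = 0.593085
P(M+2) = 3 × 0.84018^2 × 0.15982^1 = 0.338452
P(M+4) = 3 × 0.84018^1 × 0.15982^2 = 0.064381
P(M+6) = 0.15982^3 = 0.004082
The M peak is largest (0.593085); scaling to 100 gives 100.0 : 57.1 : 10.9 : 0.7.

100.0 : 57.1 : 10.9 : 0.7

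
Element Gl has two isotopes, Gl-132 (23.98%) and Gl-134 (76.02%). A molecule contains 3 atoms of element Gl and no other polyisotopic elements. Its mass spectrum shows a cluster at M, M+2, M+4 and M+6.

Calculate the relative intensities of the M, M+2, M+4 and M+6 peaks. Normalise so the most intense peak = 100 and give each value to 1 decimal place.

3.1 : 29.9 : 94.6 : 100.0

The 3 Gl atoms are independent, so intensities follow the terms of (0.2398 + 0.7602)^3.
P(M) = 0.2398^3 = 0.013789
P(M+2) = 3 × 0.2398^2 × 0.7602^1 = 0.131144
P(M+4) = 3 × 0.2398^1 × 0.7602^2 = 0.415744
P(M+6) = 0.7602^3 = 0.439323
The M+6 peak is largest (0.439323); scaling to 100 gives 3.1 : 29.9 : 94.6 : 100.0.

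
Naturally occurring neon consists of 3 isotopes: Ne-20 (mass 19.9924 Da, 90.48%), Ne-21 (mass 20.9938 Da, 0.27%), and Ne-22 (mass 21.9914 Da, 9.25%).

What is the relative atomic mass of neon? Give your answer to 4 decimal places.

20.1800 Da

Ar = Σ fᵢ·mᵢ = 0.9048 × 19.9924 + 0.0027 × 20.9938 + 0.0925 × 21.9914
= 18.08912 + 0.05668 + 2.03420 = 20.18000 Da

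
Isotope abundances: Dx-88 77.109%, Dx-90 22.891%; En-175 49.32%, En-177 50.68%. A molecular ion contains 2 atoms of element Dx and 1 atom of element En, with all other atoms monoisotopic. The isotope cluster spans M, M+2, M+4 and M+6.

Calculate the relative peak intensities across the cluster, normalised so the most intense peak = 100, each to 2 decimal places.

Element Dx pattern (n=2): 0.59457979 : 0.35302042 : 0.05239979
Element En pattern (n=1): 0.4932 : 0.5068
Convolve the two distributions (both contribute in 2-u steps):
  M: 0.59457979×0.4932 = 0.293247
  M+2: 0.59457979×0.5068 + 0.35302042×0.4932 = 0.475443
  M+4: 0.35302042×0.5068 + 0.05239979×0.4932 = 0.204754
  M+6: 0.05239979×0.5068 = 0.026556
Scale to base peak (0.475443) = 100: 61.68 : 100.00 : 43.07 : 5.59

61.68 : 100.00 : 43.07 : 5.59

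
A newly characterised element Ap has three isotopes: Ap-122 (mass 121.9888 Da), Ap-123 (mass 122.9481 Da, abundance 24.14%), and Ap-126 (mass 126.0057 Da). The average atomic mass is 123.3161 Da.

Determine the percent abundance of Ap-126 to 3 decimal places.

27.278%

The remaining 75.86% is split between Ap-122 (fraction x) and Ap-126 (fraction 0.7586 − x).
Substituting: 121.9888x + 126.0057(0.7586 − x) = 93.63642866
(121.9888 − 126.0057)x = -1.95149536  ⇒  x = 0.48582, y = 0.27278
Ap-122: 48.582%, Ap-126: 27.278%.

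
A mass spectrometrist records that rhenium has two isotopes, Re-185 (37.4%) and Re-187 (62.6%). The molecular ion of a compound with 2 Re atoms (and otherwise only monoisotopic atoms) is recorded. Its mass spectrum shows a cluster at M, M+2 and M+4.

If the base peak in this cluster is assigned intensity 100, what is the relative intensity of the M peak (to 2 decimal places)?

29.87

Binomial terms of (0.374 + 0.626)^2: M 0.1399, M+2 0.4682, M+4 0.3919 → M+2 is the base peak.
P(M+2) = C(2,1) × 0.374^1 × 0.626^1 = 2 × 0.3740 × 0.6260 = 0.468248 (base)
P(M) = C(2,0) × 0.374^2 × 0.626^0 = 1 × 0.139876 × 1.0000 = 0.139876
Relative intensity = 0.139876 / 0.468248 × 100 = 29.87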